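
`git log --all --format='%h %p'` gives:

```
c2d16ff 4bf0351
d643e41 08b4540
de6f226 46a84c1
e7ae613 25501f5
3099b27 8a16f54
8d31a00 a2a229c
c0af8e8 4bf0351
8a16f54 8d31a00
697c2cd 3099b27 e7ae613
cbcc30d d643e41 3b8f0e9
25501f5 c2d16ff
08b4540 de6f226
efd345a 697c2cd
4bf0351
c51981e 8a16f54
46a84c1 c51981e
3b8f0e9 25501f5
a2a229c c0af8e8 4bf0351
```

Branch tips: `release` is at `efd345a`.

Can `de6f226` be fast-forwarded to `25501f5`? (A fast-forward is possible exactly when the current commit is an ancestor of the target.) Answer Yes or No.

No

A fast-forward from de6f226 to 25501f5 is possible iff de6f226 is an ancestor of 25501f5.
Ancestors of 25501f5: {25501f5, 4bf0351, c2d16ff}.
de6f226 is not among them, so fast-forward is not possible.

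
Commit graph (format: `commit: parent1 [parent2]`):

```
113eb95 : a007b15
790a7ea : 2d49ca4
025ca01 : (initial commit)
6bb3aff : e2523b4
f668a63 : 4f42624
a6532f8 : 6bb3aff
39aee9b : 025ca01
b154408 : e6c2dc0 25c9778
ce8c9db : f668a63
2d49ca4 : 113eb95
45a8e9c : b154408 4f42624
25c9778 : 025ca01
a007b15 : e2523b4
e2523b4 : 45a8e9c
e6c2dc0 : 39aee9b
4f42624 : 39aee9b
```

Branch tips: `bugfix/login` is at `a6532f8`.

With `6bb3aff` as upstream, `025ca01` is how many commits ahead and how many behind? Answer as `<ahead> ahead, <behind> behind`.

0 ahead, 8 behind

Reachable from 025ca01: {025ca01}.
Reachable from 6bb3aff: {025ca01, 25c9778, 39aee9b, 45a8e9c, 4f42624, 6bb3aff, b154408, e2523b4, e6c2dc0}.
Only in 025ca01's history (ahead): {} — 0.
Only in 6bb3aff's history (behind): {25c9778, 39aee9b, 45a8e9c, 4f42624, 6bb3aff, b154408, e2523b4, e6c2dc0} — 8.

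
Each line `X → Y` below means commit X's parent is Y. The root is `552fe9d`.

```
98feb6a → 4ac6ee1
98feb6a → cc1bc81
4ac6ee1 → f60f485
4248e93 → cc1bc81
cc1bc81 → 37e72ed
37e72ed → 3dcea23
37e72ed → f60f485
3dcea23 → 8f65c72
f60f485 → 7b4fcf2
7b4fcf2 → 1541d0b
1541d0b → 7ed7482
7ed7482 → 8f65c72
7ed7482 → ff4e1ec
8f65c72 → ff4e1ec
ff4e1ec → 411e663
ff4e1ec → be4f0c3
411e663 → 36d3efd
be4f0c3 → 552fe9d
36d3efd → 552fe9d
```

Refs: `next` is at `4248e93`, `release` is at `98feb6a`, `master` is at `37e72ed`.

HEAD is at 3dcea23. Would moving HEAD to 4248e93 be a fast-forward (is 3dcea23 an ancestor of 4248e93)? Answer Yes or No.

A fast-forward from 3dcea23 to 4248e93 is possible iff 3dcea23 is an ancestor of 4248e93.
Ancestors of 4248e93: {1541d0b, 36d3efd, 37e72ed, 3dcea23, 411e663, 4248e93, 552fe9d, 7b4fcf2, 7ed7482, 8f65c72, be4f0c3, cc1bc81, f60f485, ff4e1ec}.
3dcea23 is among them, so fast-forward is possible.

Yes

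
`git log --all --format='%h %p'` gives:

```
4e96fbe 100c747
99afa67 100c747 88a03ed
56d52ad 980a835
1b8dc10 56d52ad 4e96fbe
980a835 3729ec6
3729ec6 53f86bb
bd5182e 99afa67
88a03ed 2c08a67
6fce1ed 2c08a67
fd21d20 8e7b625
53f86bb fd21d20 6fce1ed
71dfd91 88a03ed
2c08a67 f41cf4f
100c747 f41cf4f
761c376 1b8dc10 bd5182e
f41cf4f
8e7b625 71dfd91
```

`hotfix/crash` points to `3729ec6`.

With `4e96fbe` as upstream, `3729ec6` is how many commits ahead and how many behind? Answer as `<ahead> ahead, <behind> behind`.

Reachable from 3729ec6: {2c08a67, 3729ec6, 53f86bb, 6fce1ed, 71dfd91, 88a03ed, 8e7b625, f41cf4f, fd21d20}.
Reachable from 4e96fbe: {100c747, 4e96fbe, f41cf4f}.
Only in 3729ec6's history (ahead): {2c08a67, 3729ec6, 53f86bb, 6fce1ed, 71dfd91, 88a03ed, 8e7b625, fd21d20} — 8.
Only in 4e96fbe's history (behind): {100c747, 4e96fbe} — 2.

8 ahead, 2 behind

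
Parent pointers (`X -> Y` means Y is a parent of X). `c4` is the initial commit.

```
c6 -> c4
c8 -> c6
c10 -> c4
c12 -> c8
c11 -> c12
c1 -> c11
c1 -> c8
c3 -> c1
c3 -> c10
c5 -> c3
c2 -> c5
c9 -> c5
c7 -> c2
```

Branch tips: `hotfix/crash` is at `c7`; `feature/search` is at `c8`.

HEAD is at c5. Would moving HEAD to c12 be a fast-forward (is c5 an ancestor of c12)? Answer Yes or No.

No

A fast-forward from c5 to c12 is possible iff c5 is an ancestor of c12.
Ancestors of c12: {c12, c4, c6, c8}.
c5 is not among them, so fast-forward is not possible.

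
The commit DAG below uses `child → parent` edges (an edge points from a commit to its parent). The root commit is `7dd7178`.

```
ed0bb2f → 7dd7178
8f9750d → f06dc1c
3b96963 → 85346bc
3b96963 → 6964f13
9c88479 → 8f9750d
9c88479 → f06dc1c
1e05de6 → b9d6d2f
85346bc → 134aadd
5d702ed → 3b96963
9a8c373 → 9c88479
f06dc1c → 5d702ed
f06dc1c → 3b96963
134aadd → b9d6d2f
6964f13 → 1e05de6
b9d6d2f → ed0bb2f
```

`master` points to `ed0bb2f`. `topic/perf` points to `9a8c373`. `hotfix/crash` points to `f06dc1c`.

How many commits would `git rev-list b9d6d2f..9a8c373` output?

Reachable from 9a8c373: {134aadd, 1e05de6, 3b96963, 5d702ed, 6964f13, 7dd7178, 85346bc, 8f9750d, 9a8c373, 9c88479, b9d6d2f, ed0bb2f, f06dc1c}.
Reachable from b9d6d2f: {7dd7178, b9d6d2f, ed0bb2f}.
In 9a8c373's history but not b9d6d2f's: {134aadd, 1e05de6, 3b96963, 5d702ed, 6964f13, 85346bc, 8f9750d, 9a8c373, 9c88479, f06dc1c} — 10 commits.

10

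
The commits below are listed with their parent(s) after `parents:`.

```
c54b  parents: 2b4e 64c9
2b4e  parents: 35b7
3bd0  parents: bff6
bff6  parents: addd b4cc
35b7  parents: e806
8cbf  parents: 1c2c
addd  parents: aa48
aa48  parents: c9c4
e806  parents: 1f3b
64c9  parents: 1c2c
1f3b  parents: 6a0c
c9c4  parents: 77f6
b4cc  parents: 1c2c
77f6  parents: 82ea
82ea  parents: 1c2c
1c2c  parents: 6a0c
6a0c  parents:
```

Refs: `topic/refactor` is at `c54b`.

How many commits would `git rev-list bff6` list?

9

Walking parent pointers from bff6: reachable set = {1c2c, 6a0c, 77f6, 82ea, aa48, addd, b4cc, bff6, c9c4}.
That is 9 commits.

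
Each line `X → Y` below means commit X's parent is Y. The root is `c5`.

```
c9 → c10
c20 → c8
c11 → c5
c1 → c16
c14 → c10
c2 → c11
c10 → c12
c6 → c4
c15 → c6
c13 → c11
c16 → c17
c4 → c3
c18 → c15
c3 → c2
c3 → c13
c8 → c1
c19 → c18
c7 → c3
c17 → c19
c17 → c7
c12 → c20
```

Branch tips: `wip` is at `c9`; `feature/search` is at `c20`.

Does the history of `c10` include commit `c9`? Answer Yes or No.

Ancestors of c10: {c1, c10, c11, c12, c13, c15, c16, c17, c18, c19, c2, c20, c3, c4, c5, c6, c7, c8}.
c9 is not in that set, so it is not an ancestor of c10.

No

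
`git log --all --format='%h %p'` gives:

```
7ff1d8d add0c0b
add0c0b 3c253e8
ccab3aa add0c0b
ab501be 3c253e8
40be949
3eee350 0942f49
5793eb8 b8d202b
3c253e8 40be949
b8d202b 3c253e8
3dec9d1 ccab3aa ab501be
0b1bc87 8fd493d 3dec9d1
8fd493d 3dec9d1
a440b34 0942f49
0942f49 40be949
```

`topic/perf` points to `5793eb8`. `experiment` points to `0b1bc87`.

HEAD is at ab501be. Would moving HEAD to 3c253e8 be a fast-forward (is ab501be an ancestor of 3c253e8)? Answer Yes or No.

No

A fast-forward from ab501be to 3c253e8 is possible iff ab501be is an ancestor of 3c253e8.
Ancestors of 3c253e8: {3c253e8, 40be949}.
ab501be is not among them, so fast-forward is not possible.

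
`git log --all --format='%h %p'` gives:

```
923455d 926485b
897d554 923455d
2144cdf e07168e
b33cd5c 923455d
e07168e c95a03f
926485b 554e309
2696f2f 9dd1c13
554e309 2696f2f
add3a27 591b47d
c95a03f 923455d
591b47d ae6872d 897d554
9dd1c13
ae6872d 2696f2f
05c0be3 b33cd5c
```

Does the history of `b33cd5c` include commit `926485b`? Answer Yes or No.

Ancestors of b33cd5c (commits reachable by following parents): {2696f2f, 554e309, 923455d, 926485b, 9dd1c13, b33cd5c}.
926485b is in that set, so it is an ancestor of b33cd5c.

Yes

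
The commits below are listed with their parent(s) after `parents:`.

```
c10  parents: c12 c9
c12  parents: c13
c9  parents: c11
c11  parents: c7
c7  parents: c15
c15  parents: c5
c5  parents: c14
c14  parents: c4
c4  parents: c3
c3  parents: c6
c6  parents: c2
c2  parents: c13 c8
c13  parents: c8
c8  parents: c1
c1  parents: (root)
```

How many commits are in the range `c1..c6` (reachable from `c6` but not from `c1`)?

Reachable from c6: {c1, c13, c2, c6, c8}.
Reachable from c1: {c1}.
In c6's history but not c1's: {c13, c2, c6, c8} — 4 commits.

4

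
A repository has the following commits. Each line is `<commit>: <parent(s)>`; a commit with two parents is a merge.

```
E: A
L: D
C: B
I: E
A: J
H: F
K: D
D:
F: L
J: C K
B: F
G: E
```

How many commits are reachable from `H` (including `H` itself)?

Walking parent pointers from H: reachable set = {D, F, H, L}.
That is 4 commits.

4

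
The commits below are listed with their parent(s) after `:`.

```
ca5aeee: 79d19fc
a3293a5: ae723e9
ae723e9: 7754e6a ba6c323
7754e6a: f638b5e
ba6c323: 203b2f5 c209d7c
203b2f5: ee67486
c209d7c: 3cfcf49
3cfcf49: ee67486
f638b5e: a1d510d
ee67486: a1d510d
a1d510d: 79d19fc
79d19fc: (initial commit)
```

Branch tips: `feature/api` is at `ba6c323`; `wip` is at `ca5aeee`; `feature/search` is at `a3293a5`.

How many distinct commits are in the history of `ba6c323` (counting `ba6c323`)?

Walking parent pointers from ba6c323: reachable set = {203b2f5, 3cfcf49, 79d19fc, a1d510d, ba6c323, c209d7c, ee67486}.
That is 7 commits.

7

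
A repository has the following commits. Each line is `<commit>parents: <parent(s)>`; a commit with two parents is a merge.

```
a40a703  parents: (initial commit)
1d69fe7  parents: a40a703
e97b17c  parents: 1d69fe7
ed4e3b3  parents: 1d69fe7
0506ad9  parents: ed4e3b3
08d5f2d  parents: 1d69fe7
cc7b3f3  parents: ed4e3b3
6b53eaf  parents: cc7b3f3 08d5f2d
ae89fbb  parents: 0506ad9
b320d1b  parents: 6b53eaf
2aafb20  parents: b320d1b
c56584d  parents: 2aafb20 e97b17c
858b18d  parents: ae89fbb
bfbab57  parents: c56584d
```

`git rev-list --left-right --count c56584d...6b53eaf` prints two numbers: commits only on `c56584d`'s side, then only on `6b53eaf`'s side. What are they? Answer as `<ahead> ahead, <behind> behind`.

4 ahead, 0 behind

Reachable from c56584d: {08d5f2d, 1d69fe7, 2aafb20, 6b53eaf, a40a703, b320d1b, c56584d, cc7b3f3, e97b17c, ed4e3b3}.
Reachable from 6b53eaf: {08d5f2d, 1d69fe7, 6b53eaf, a40a703, cc7b3f3, ed4e3b3}.
Only in c56584d's history (ahead): {2aafb20, b320d1b, c56584d, e97b17c} — 4.
Only in 6b53eaf's history (behind): {} — 0.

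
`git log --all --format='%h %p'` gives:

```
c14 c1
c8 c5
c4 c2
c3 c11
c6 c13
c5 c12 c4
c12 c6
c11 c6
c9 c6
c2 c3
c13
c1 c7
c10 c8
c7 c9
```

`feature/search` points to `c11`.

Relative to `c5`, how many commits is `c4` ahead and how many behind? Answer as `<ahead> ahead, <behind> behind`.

Reachable from c4: {c11, c13, c2, c3, c4, c6}.
Reachable from c5: {c11, c12, c13, c2, c3, c4, c5, c6}.
Only in c4's history (ahead): {} — 0.
Only in c5's history (behind): {c12, c5} — 2.

0 ahead, 2 behind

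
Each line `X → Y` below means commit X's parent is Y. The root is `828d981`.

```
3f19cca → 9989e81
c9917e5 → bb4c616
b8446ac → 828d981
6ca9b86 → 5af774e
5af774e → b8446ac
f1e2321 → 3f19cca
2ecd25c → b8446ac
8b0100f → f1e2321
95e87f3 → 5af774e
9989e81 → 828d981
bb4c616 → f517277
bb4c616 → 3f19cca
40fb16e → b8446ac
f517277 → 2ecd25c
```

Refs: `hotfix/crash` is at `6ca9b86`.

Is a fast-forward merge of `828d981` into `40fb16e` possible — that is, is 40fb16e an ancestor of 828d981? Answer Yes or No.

A fast-forward from 40fb16e to 828d981 is possible iff 40fb16e is an ancestor of 828d981.
Ancestors of 828d981: {828d981}.
40fb16e is not among them, so fast-forward is not possible.

No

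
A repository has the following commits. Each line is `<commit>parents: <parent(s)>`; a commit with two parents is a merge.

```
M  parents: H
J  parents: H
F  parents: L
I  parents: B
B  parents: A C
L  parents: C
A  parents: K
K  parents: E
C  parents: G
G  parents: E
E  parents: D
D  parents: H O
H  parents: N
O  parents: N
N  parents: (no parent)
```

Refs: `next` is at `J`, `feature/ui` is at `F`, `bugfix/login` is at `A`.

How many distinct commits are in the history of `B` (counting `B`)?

10

Walking parent pointers from B: reachable set = {A, B, C, D, E, G, H, K, N, O}.
That is 10 commits.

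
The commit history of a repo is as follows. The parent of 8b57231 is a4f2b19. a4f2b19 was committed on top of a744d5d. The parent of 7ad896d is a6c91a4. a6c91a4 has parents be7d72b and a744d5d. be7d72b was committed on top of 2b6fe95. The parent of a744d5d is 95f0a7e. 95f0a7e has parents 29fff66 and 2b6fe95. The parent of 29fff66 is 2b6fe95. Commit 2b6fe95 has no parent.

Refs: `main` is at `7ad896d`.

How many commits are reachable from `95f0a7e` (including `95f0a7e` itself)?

Walking parent pointers from 95f0a7e: reachable set = {29fff66, 2b6fe95, 95f0a7e}.
That is 3 commits.

3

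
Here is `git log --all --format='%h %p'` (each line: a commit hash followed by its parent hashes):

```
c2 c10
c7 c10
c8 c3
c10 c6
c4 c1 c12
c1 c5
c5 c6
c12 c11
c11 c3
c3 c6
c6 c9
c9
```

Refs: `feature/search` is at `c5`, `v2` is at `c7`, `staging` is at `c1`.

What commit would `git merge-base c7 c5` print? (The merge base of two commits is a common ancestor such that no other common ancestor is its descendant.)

Ancestors of c7: {c10, c6, c7, c9}.
Ancestors of c5: {c5, c6, c9}.
Common ancestors: {c6, c9}.
Among these, c6 is not an ancestor of any other common ancestor — it is the merge base.

c6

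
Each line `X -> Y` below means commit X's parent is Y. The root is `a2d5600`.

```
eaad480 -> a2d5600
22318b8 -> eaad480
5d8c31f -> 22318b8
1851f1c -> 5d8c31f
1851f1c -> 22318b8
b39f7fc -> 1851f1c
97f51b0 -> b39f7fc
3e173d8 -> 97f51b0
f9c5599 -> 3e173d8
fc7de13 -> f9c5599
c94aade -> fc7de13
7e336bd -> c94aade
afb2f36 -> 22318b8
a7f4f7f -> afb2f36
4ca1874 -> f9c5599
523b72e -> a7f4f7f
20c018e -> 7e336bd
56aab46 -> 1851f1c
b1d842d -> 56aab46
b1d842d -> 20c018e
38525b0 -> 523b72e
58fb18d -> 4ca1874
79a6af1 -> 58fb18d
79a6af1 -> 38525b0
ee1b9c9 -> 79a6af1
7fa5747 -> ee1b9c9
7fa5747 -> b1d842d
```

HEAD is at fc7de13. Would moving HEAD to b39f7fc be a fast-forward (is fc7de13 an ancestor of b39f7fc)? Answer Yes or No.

A fast-forward from fc7de13 to b39f7fc is possible iff fc7de13 is an ancestor of b39f7fc.
Ancestors of b39f7fc: {1851f1c, 22318b8, 5d8c31f, a2d5600, b39f7fc, eaad480}.
fc7de13 is not among them, so fast-forward is not possible.

No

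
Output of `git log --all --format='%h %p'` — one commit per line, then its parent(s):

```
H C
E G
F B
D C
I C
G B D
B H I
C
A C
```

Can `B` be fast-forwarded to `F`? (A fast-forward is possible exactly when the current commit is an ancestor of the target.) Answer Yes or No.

Yes

A fast-forward from B to F is possible iff B is an ancestor of F.
Ancestors of F: {B, C, F, H, I}.
B is among them, so fast-forward is possible.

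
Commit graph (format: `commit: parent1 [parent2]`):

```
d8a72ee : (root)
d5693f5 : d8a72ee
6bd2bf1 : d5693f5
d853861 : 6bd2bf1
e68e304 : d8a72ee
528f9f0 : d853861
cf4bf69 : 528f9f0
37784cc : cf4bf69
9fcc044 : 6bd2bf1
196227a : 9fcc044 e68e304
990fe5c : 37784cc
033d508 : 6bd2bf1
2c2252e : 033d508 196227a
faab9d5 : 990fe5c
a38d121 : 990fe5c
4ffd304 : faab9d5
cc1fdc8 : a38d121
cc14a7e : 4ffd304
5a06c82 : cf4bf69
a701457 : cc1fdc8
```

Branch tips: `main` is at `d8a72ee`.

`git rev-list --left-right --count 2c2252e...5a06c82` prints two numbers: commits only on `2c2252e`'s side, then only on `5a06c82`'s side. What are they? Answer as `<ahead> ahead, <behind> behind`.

5 ahead, 4 behind

Reachable from 2c2252e: {033d508, 196227a, 2c2252e, 6bd2bf1, 9fcc044, d5693f5, d8a72ee, e68e304}.
Reachable from 5a06c82: {528f9f0, 5a06c82, 6bd2bf1, cf4bf69, d5693f5, d853861, d8a72ee}.
Only in 2c2252e's history (ahead): {033d508, 196227a, 2c2252e, 9fcc044, e68e304} — 5.
Only in 5a06c82's history (behind): {528f9f0, 5a06c82, cf4bf69, d853861} — 4.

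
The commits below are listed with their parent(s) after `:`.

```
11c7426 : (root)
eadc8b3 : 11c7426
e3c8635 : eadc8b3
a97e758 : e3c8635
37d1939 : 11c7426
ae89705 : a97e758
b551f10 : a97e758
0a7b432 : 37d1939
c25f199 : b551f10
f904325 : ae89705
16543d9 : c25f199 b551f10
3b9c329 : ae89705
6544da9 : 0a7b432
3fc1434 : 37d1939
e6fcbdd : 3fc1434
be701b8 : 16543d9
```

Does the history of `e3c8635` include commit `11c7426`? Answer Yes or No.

Ancestors of e3c8635 (commits reachable by following parents): {11c7426, e3c8635, eadc8b3}.
11c7426 is in that set, so it is an ancestor of e3c8635.

Yes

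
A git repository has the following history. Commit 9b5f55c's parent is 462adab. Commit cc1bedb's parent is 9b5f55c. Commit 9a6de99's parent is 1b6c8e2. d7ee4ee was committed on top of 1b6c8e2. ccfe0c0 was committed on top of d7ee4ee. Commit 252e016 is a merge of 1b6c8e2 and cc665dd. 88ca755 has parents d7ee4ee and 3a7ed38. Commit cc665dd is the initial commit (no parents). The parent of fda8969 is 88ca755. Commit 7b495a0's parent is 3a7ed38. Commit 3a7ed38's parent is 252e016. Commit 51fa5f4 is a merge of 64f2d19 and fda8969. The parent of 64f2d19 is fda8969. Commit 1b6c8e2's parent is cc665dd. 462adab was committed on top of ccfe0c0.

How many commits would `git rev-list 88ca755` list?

6

Walking parent pointers from 88ca755: reachable set = {1b6c8e2, 252e016, 3a7ed38, 88ca755, cc665dd, d7ee4ee}.
That is 6 commits.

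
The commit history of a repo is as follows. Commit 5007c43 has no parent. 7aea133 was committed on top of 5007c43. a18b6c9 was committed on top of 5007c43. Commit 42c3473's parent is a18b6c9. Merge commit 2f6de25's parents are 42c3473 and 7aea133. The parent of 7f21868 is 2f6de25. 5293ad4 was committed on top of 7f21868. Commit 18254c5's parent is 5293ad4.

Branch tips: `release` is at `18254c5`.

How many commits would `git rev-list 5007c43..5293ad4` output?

6

Reachable from 5293ad4: {2f6de25, 42c3473, 5007c43, 5293ad4, 7aea133, 7f21868, a18b6c9}.
Reachable from 5007c43: {5007c43}.
In 5293ad4's history but not 5007c43's: {2f6de25, 42c3473, 5293ad4, 7aea133, 7f21868, a18b6c9} — 6 commits.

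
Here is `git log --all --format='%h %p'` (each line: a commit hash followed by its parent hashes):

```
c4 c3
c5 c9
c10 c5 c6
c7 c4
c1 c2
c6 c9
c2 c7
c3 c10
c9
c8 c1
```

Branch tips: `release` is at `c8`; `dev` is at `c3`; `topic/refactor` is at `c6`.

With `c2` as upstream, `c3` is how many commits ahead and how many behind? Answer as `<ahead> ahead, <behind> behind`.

0 ahead, 3 behind

Reachable from c3: {c10, c3, c5, c6, c9}.
Reachable from c2: {c10, c2, c3, c4, c5, c6, c7, c9}.
Only in c3's history (ahead): {} — 0.
Only in c2's history (behind): {c2, c4, c7} — 3.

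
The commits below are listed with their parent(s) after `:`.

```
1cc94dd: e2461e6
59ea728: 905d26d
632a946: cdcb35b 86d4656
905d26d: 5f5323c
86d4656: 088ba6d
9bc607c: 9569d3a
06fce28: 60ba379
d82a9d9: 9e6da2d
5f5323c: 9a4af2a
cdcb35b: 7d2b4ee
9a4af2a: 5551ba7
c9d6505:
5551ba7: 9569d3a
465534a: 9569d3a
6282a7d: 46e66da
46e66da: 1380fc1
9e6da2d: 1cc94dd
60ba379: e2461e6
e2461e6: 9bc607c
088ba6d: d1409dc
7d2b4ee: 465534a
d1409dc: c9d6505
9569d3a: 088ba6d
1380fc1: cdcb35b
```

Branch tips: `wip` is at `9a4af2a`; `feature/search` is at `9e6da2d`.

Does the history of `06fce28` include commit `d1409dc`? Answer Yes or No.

Yes

Ancestors of 06fce28 (commits reachable by following parents): {06fce28, 088ba6d, 60ba379, 9569d3a, 9bc607c, c9d6505, d1409dc, e2461e6}.
d1409dc is in that set, so it is an ancestor of 06fce28.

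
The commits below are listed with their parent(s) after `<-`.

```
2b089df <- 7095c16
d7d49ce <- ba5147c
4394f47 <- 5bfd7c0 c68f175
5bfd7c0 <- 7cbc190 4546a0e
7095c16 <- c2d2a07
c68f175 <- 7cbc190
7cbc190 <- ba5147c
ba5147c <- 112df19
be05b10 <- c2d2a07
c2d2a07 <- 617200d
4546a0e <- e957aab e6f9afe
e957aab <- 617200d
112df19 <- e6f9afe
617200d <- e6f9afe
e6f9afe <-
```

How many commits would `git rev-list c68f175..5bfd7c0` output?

4

Reachable from 5bfd7c0: {112df19, 4546a0e, 5bfd7c0, 617200d, 7cbc190, ba5147c, e6f9afe, e957aab}.
Reachable from c68f175: {112df19, 7cbc190, ba5147c, c68f175, e6f9afe}.
In 5bfd7c0's history but not c68f175's: {4546a0e, 5bfd7c0, 617200d, e957aab} — 4 commits.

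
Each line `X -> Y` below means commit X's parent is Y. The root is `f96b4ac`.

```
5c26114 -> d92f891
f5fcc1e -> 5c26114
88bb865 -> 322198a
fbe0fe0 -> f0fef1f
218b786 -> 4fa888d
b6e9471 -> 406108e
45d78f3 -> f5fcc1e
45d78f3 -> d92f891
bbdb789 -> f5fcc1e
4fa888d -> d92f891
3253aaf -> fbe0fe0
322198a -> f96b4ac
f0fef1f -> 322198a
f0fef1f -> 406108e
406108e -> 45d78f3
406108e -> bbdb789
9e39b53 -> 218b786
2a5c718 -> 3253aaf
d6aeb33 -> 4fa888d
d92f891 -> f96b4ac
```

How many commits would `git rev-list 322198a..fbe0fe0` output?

8

Reachable from fbe0fe0: {322198a, 406108e, 45d78f3, 5c26114, bbdb789, d92f891, f0fef1f, f5fcc1e, f96b4ac, fbe0fe0}.
Reachable from 322198a: {322198a, f96b4ac}.
In fbe0fe0's history but not 322198a's: {406108e, 45d78f3, 5c26114, bbdb789, d92f891, f0fef1f, f5fcc1e, fbe0fe0} — 8 commits.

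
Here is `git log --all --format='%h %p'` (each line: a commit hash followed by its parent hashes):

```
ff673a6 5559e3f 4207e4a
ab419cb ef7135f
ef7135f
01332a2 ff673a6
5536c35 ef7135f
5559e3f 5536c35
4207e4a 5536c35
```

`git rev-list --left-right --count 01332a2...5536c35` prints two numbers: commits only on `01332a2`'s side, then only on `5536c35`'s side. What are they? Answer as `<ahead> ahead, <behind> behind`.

Reachable from 01332a2: {01332a2, 4207e4a, 5536c35, 5559e3f, ef7135f, ff673a6}.
Reachable from 5536c35: {5536c35, ef7135f}.
Only in 01332a2's history (ahead): {01332a2, 4207e4a, 5559e3f, ff673a6} — 4.
Only in 5536c35's history (behind): {} — 0.

4 ahead, 0 behind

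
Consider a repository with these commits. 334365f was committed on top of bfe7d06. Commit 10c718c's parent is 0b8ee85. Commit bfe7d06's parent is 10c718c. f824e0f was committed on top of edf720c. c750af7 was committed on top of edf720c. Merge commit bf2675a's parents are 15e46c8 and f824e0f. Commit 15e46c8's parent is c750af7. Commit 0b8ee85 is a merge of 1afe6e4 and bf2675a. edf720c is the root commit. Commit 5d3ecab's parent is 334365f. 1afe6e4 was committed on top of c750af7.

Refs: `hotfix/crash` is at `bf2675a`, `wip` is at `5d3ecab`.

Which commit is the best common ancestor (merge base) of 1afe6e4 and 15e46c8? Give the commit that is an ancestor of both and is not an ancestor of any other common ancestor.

Ancestors of 1afe6e4: {1afe6e4, c750af7, edf720c}.
Ancestors of 15e46c8: {15e46c8, c750af7, edf720c}.
Common ancestors: {c750af7, edf720c}.
Among these, c750af7 is not an ancestor of any other common ancestor — it is the merge base.

c750af7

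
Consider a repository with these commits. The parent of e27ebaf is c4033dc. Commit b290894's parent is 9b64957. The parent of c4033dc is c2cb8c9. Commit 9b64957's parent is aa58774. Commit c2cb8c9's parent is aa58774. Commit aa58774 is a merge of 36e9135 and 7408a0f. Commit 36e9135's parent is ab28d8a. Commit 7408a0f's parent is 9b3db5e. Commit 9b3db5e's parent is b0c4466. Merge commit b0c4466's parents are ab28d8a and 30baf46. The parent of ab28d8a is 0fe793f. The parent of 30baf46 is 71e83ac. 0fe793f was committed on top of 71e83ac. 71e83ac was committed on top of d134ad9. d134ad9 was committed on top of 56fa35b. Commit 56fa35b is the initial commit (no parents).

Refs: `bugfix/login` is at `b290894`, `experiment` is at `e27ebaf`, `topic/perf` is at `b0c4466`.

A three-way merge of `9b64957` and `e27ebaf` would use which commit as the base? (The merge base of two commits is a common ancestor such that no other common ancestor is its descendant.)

aa58774

Ancestors of 9b64957: {0fe793f, 30baf46, 36e9135, 56fa35b, 71e83ac, 7408a0f, 9b3db5e, 9b64957, aa58774, ab28d8a, b0c4466, d134ad9}.
Ancestors of e27ebaf: {0fe793f, 30baf46, 36e9135, 56fa35b, 71e83ac, 7408a0f, 9b3db5e, aa58774, ab28d8a, b0c4466, c2cb8c9, c4033dc, d134ad9, e27ebaf}.
Common ancestors: {0fe793f, 30baf46, 36e9135, 56fa35b, 71e83ac, 7408a0f, 9b3db5e, aa58774, ab28d8a, b0c4466, d134ad9}.
Among these, aa58774 is not an ancestor of any other common ancestor — it is the merge base.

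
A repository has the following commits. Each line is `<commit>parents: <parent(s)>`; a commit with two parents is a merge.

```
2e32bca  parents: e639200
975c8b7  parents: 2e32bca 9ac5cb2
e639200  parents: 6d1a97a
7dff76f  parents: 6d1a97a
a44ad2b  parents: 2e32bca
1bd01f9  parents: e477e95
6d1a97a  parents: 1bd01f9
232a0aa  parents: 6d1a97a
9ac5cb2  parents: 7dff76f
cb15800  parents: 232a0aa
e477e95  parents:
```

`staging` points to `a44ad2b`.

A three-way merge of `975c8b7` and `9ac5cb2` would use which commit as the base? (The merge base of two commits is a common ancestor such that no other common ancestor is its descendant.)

Ancestors of 975c8b7: {1bd01f9, 2e32bca, 6d1a97a, 7dff76f, 975c8b7, 9ac5cb2, e477e95, e639200}.
Ancestors of 9ac5cb2: {1bd01f9, 6d1a97a, 7dff76f, 9ac5cb2, e477e95}.
Common ancestors: {1bd01f9, 6d1a97a, 7dff76f, 9ac5cb2, e477e95}.
Among these, 9ac5cb2 is not an ancestor of any other common ancestor — it is the merge base.

9ac5cb2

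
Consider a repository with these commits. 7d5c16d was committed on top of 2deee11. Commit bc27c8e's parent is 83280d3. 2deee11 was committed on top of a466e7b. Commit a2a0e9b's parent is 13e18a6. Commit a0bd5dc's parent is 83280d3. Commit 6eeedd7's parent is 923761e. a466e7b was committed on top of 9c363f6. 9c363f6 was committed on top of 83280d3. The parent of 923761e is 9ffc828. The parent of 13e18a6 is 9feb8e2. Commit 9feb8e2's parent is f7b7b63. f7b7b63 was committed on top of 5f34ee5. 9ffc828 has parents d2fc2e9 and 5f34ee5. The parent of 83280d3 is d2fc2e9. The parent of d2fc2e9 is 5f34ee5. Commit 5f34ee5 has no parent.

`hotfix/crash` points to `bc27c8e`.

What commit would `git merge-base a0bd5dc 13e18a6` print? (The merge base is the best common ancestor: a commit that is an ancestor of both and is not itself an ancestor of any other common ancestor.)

5f34ee5

Ancestors of a0bd5dc: {5f34ee5, 83280d3, a0bd5dc, d2fc2e9}.
Ancestors of 13e18a6: {13e18a6, 5f34ee5, 9feb8e2, f7b7b63}.
Common ancestors: {5f34ee5}.
The only common ancestor is 5f34ee5, so it is the merge base.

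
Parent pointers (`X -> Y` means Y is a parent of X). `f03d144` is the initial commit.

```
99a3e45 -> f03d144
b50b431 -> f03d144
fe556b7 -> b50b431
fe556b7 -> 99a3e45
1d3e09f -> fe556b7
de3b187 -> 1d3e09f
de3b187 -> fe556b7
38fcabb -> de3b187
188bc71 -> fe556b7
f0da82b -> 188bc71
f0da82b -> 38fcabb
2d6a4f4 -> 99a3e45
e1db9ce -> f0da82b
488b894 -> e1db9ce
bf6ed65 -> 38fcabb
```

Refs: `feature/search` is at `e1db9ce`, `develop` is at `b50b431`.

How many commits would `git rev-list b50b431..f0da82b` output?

7

Reachable from f0da82b: {188bc71, 1d3e09f, 38fcabb, 99a3e45, b50b431, de3b187, f03d144, f0da82b, fe556b7}.
Reachable from b50b431: {b50b431, f03d144}.
In f0da82b's history but not b50b431's: {188bc71, 1d3e09f, 38fcabb, 99a3e45, de3b187, f0da82b, fe556b7} — 7 commits.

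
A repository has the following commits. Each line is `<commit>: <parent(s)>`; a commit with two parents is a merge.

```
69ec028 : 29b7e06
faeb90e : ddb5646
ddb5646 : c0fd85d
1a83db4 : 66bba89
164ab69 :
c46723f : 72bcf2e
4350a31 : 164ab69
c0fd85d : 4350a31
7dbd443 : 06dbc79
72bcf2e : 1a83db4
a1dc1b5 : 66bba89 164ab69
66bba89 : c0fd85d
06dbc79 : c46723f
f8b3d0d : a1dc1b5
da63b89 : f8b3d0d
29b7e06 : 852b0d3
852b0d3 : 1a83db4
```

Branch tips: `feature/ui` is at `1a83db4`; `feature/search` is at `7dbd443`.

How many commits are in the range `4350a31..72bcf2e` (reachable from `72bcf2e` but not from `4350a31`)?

Reachable from 72bcf2e: {164ab69, 1a83db4, 4350a31, 66bba89, 72bcf2e, c0fd85d}.
Reachable from 4350a31: {164ab69, 4350a31}.
In 72bcf2e's history but not 4350a31's: {1a83db4, 66bba89, 72bcf2e, c0fd85d} — 4 commits.

4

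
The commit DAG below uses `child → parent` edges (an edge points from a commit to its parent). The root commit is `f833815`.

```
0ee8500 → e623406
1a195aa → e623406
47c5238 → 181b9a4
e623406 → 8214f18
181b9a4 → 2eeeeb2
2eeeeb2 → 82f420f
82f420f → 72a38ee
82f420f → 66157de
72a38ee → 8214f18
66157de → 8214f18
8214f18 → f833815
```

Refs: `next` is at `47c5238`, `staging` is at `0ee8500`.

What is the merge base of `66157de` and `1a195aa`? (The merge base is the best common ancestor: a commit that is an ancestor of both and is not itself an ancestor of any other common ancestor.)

8214f18

Ancestors of 66157de: {66157de, 8214f18, f833815}.
Ancestors of 1a195aa: {1a195aa, 8214f18, e623406, f833815}.
Common ancestors: {8214f18, f833815}.
Among these, 8214f18 is not an ancestor of any other common ancestor — it is the merge base.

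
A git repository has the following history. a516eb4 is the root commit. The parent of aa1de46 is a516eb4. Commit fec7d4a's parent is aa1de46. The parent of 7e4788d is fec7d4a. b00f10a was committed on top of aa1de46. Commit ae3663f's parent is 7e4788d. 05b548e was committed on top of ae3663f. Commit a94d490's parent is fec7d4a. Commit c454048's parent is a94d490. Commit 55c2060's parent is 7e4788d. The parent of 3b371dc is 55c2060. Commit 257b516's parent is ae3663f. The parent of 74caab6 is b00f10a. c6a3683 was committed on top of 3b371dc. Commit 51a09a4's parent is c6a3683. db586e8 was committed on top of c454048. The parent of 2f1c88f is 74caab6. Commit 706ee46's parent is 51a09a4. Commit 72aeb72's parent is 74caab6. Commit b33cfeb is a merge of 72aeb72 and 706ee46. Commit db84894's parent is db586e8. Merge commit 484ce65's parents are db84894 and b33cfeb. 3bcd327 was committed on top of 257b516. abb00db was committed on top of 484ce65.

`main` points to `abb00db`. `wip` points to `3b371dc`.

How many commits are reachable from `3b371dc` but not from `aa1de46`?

4

Reachable from 3b371dc: {3b371dc, 55c2060, 7e4788d, a516eb4, aa1de46, fec7d4a}.
Reachable from aa1de46: {a516eb4, aa1de46}.
In 3b371dc's history but not aa1de46's: {3b371dc, 55c2060, 7e4788d, fec7d4a} — 4 commits.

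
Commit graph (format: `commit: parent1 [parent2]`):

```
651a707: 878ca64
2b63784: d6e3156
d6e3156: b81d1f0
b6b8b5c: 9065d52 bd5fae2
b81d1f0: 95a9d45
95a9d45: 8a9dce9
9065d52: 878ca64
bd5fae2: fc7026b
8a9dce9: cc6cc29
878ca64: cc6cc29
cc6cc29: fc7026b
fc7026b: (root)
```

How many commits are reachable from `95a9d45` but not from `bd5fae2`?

3

Reachable from 95a9d45: {8a9dce9, 95a9d45, cc6cc29, fc7026b}.
Reachable from bd5fae2: {bd5fae2, fc7026b}.
In 95a9d45's history but not bd5fae2's: {8a9dce9, 95a9d45, cc6cc29} — 3 commits.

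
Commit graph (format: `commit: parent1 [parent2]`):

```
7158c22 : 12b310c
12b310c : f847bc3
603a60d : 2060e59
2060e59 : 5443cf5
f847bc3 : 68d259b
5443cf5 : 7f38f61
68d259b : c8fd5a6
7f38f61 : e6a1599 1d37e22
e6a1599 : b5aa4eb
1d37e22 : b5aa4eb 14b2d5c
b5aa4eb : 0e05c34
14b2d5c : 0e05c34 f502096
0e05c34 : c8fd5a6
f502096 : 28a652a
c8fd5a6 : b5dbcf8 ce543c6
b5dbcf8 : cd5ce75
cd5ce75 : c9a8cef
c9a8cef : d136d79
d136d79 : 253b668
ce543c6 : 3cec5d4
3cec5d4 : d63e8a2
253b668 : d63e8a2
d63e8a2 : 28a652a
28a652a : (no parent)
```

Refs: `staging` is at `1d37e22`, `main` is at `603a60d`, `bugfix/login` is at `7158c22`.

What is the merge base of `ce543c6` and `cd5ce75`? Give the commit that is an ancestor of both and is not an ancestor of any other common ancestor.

Ancestors of ce543c6: {28a652a, 3cec5d4, ce543c6, d63e8a2}.
Ancestors of cd5ce75: {253b668, 28a652a, c9a8cef, cd5ce75, d136d79, d63e8a2}.
Common ancestors: {28a652a, d63e8a2}.
Among these, d63e8a2 is not an ancestor of any other common ancestor — it is the merge base.

d63e8a2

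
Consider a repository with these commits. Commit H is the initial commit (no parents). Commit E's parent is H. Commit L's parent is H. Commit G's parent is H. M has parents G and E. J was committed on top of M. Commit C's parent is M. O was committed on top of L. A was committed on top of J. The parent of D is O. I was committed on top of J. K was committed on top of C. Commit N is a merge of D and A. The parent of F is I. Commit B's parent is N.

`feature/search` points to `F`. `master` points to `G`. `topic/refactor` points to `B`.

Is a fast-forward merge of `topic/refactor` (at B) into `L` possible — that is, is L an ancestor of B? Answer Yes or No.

A fast-forward from L to B is possible iff L is an ancestor of B.
Ancestors of B: {A, B, D, E, G, H, J, L, M, N, O}.
L is among them, so fast-forward is possible.

Yes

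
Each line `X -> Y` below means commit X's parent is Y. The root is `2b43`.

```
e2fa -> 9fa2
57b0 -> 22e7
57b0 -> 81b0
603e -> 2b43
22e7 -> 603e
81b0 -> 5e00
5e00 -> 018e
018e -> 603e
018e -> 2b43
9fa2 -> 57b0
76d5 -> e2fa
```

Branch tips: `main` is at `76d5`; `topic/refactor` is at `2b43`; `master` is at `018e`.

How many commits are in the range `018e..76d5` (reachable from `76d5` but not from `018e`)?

7

Reachable from 76d5: {018e, 22e7, 2b43, 57b0, 5e00, 603e, 76d5, 81b0, 9fa2, e2fa}.
Reachable from 018e: {018e, 2b43, 603e}.
In 76d5's history but not 018e's: {22e7, 57b0, 5e00, 76d5, 81b0, 9fa2, e2fa} — 7 commits.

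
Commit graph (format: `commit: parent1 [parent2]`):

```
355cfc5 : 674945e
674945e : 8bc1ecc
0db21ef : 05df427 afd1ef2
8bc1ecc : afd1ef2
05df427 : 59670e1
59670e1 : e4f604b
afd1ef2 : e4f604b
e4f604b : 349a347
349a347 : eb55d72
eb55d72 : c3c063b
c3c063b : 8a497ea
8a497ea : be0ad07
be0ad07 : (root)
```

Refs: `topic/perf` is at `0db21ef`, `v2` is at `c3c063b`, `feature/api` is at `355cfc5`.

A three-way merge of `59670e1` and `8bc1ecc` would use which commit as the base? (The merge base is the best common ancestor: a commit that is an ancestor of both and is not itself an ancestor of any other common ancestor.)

e4f604b

Ancestors of 59670e1: {349a347, 59670e1, 8a497ea, be0ad07, c3c063b, e4f604b, eb55d72}.
Ancestors of 8bc1ecc: {349a347, 8a497ea, 8bc1ecc, afd1ef2, be0ad07, c3c063b, e4f604b, eb55d72}.
Common ancestors: {349a347, 8a497ea, be0ad07, c3c063b, e4f604b, eb55d72}.
Among these, e4f604b is not an ancestor of any other common ancestor — it is the merge base.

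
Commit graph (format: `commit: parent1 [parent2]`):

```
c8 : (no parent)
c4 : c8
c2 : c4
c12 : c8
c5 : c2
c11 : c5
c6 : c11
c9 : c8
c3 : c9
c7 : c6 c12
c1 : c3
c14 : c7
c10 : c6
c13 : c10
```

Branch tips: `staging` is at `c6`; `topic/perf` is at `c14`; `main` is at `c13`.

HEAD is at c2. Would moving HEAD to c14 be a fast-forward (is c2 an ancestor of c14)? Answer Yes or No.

A fast-forward from c2 to c14 is possible iff c2 is an ancestor of c14.
Ancestors of c14: {c11, c12, c14, c2, c4, c5, c6, c7, c8}.
c2 is among them, so fast-forward is possible.

Yes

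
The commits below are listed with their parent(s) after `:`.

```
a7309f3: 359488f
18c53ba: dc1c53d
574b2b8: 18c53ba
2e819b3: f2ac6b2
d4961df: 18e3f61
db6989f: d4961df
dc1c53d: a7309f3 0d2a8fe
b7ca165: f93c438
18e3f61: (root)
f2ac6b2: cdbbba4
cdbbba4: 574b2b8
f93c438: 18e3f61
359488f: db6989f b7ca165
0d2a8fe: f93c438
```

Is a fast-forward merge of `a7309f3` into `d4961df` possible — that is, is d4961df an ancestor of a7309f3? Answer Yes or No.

A fast-forward from d4961df to a7309f3 is possible iff d4961df is an ancestor of a7309f3.
Ancestors of a7309f3: {18e3f61, 359488f, a7309f3, b7ca165, d4961df, db6989f, f93c438}.
d4961df is among them, so fast-forward is possible.

Yes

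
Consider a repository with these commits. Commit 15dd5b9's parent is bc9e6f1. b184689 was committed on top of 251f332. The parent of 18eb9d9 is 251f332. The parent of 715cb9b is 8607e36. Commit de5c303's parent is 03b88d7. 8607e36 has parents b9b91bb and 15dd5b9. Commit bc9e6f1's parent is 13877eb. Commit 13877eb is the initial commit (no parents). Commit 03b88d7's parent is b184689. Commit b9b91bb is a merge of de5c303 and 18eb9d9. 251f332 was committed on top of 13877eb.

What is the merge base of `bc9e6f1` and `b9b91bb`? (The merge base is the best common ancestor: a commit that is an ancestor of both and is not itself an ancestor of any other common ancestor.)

Ancestors of bc9e6f1: {13877eb, bc9e6f1}.
Ancestors of b9b91bb: {03b88d7, 13877eb, 18eb9d9, 251f332, b184689, b9b91bb, de5c303}.
Common ancestors: {13877eb}.
The only common ancestor is 13877eb, so it is the merge base.

13877eb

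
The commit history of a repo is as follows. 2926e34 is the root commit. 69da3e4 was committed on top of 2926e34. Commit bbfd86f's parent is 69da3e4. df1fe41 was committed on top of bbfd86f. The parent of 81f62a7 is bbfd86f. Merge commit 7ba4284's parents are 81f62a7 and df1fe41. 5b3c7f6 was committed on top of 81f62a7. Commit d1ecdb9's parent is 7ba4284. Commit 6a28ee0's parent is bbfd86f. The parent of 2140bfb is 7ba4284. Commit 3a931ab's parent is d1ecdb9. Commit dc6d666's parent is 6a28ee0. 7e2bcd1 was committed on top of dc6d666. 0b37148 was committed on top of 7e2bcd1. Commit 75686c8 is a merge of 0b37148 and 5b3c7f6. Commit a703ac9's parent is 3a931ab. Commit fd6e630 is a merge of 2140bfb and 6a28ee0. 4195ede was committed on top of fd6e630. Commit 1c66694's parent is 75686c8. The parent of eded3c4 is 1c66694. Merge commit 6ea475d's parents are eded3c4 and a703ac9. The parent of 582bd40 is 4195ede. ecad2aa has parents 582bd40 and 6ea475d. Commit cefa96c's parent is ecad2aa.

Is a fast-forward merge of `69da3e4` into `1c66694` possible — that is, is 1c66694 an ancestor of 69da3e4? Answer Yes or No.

A fast-forward from 1c66694 to 69da3e4 is possible iff 1c66694 is an ancestor of 69da3e4.
Ancestors of 69da3e4: {2926e34, 69da3e4}.
1c66694 is not among them, so fast-forward is not possible.

No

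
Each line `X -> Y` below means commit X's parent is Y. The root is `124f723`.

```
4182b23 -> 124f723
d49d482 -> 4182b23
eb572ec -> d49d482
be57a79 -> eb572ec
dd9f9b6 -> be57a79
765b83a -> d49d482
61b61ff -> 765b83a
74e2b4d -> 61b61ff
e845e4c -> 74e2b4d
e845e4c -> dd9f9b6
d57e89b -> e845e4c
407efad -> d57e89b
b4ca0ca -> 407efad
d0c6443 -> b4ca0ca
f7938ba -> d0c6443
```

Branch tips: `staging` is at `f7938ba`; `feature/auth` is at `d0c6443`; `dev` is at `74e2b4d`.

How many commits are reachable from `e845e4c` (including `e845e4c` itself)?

10

Walking parent pointers from e845e4c: reachable set = {124f723, 4182b23, 61b61ff, 74e2b4d, 765b83a, be57a79, d49d482, dd9f9b6, e845e4c, eb572ec}.
That is 10 commits.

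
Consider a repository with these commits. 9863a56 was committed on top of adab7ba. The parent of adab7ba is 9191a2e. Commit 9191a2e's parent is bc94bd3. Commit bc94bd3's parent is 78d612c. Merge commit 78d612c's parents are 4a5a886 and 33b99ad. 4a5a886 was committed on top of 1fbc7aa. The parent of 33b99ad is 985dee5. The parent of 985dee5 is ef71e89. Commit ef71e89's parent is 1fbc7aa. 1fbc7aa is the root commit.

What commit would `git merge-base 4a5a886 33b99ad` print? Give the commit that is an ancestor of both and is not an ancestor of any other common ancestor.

Ancestors of 4a5a886: {1fbc7aa, 4a5a886}.
Ancestors of 33b99ad: {1fbc7aa, 33b99ad, 985dee5, ef71e89}.
Common ancestors: {1fbc7aa}.
The only common ancestor is 1fbc7aa, so it is the merge base.

1fbc7aa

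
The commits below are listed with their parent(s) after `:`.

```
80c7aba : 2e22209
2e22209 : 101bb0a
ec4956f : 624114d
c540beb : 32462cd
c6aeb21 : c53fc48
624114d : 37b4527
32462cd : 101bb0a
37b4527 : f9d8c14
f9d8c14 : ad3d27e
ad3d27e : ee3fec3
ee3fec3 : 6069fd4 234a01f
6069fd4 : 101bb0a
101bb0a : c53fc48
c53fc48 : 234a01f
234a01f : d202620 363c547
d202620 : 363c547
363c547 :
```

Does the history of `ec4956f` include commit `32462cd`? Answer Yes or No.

No

Ancestors of ec4956f: {101bb0a, 234a01f, 363c547, 37b4527, 6069fd4, 624114d, ad3d27e, c53fc48, d202620, ec4956f, ee3fec3, f9d8c14}.
32462cd is not in that set, so it is not an ancestor of ec4956f.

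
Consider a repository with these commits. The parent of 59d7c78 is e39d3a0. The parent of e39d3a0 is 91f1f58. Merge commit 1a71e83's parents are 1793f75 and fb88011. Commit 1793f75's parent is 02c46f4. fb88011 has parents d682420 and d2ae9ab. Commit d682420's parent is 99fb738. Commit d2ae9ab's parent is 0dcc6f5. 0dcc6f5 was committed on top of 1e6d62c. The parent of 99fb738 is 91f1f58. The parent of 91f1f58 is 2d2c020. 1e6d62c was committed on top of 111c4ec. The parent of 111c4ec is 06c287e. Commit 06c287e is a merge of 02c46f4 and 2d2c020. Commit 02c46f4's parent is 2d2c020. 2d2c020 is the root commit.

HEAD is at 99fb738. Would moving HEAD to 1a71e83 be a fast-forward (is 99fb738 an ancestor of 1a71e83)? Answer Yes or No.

Yes

A fast-forward from 99fb738 to 1a71e83 is possible iff 99fb738 is an ancestor of 1a71e83.
Ancestors of 1a71e83: {02c46f4, 06c287e, 0dcc6f5, 111c4ec, 1793f75, 1a71e83, 1e6d62c, 2d2c020, 91f1f58, 99fb738, d2ae9ab, d682420, fb88011}.
99fb738 is among them, so fast-forward is possible.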